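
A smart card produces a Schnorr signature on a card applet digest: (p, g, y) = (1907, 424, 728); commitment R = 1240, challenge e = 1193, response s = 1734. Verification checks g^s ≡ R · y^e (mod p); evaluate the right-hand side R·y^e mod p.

728^2 = 529984 ≡ 1745
728^4 ≡ 1745^2 = 3045025 ≡ 1453
728^8 ≡ 1453^2 = 2111209 ≡ 160
728^16 ≡ 160^2 = 25600 ≡ 809
728^32 ≡ 809^2 = 654481 ≡ 380
728^64 ≡ 380^2 = 144400 ≡ 1375
728^128 ≡ 1375^2 = 1890625 ≡ 788
728^256 ≡ 788^2 = 620944 ≡ 1169
728^512 ≡ 1169^2 = 1366561 ≡ 1149
728^1024 ≡ 1149^2 = 1320201 ≡ 557
1193 = 1024 + 128 + 32 + 8 + 1, so 728^1193 ≡ 557·788·380·160·728 ≡ 437 (mod 1907)
R · y^e ≡ 1240·437 = 541880 ≡ 292 (mod 1907)

292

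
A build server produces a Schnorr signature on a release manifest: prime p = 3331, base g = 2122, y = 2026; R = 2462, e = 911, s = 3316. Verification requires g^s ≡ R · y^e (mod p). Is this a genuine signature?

g^s mod p:
Squares mod 3331: 2122^1≡2122, 2122^2≡2703, 2122^4≡1326, 2122^8≡2839, 2122^16≡2232, 2122^32≡1979, 2122^64≡2516, 2122^128≡1356, 2122^256≡24, 2122^512≡576, 2122^1024≡2007, 2122^2048≡870
3316 = 2048 + 1024 + 128 + 64 + 32 + 16 + 4, so 2122^3316 ≡ 870·2007·1356·2516·1979·2232·1326 ≡ 1904 (mod 3331)
R · y^e mod p:
Squares mod 3331: 2026^1≡2026, 2026^2≡884, 2026^4≡2002, 2026^8≡811, 2026^16≡1514, 2026^32≡468, 2026^64≡2509, 2026^128≡2822, 2026^256≡2594, 2026^512≡216
911 = 512 + 256 + 128 + 8 + 4 + 2 + 1, so 2026^911 ≡ 216·2594·2822·811·2002·884·2026 ≡ 2842 (mod 3331)
2462·2842 = 6997004 ≡ 1904 (mod 3331)
1904 ≡ 1904 (mod 3331); signature holds.

genuine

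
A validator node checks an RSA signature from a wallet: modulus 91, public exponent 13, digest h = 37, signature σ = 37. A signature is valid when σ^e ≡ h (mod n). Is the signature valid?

σ^2 ≡ 37^2 = 1369 ≡ 4
σ^4 ≡ 4^2 = 16
σ^8 ≡ 16^2 = 256 ≡ 74
13 = 8 + 4 + 1, so σ^13 ≡ 74·16·37 ≡ 37 (mod 91)
σ^13 mod 91 = 37 matches h.

valid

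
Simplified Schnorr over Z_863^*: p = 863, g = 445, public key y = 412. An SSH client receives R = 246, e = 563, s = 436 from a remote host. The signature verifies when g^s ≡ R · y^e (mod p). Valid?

yes

g^s mod p:
445^2 = 198025 ≡ 398
445^4 ≡ 398^2 = 158404 ≡ 475
445^8 ≡ 475^2 = 225625 ≡ 382
445^16 ≡ 382^2 = 145924 ≡ 77
445^32 ≡ 77^2 = 5929 ≡ 751
445^64 ≡ 751^2 = 564001 ≡ 462
445^128 ≡ 462^2 = 213444 ≡ 283
445^256 ≡ 283^2 = 80089 ≡ 693
436 = 256 + 128 + 32 + 16 + 4, so 445^436 ≡ 693·283·751·77·475 ≡ 803 (mod 863)
R · y^e mod p:
412^2 = 169744 ≡ 596
412^4 ≡ 596^2 = 355216 ≡ 523
412^8 ≡ 523^2 = 273529 ≡ 821
412^16 ≡ 821^2 = 674041 ≡ 38
412^32 ≡ 38^2 = 1444 ≡ 581
412^64 ≡ 581^2 = 337561 ≡ 128
412^128 ≡ 128^2 = 16384 ≡ 850
412^256 ≡ 850^2 = 722500 ≡ 169
412^512 ≡ 169^2 = 28561 ≡ 82
563 = 512 + 32 + 16 + 2 + 1, so 412^563 ≡ 82·581·38·596·412 ≡ 105 (mod 863)
246·105 = 25830 ≡ 803 (mod 863)
803 ≡ 803 (mod 863); signature holds.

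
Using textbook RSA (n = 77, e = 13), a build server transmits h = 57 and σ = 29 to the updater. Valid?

yes

σ^2 ≡ 29^2 = 841 ≡ 71
σ^4 ≡ 71^2 = 5041 ≡ 36
σ^8 ≡ 36^2 = 1296 ≡ 64
13 = 8 + 4 + 1, so σ^13 ≡ 64·36·29 ≡ 57 (mod 77)
Since 57 equals the digest 57, verification succeeds.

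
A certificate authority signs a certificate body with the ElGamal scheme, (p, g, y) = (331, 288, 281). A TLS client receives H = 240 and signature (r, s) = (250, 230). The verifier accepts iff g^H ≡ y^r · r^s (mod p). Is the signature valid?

Left side g^H mod p:
288^2 = 82944 ≡ 194
288^4 ≡ 194^2 = 37636 ≡ 233
288^8 ≡ 233^2 = 54289 ≡ 5
288^16 ≡ 5^2 = 25
288^32 ≡ 25^2 = 625 ≡ 294
288^64 ≡ 294^2 = 86436 ≡ 45
288^128 ≡ 45^2 = 2025 ≡ 39
240 = 128 + 64 + 32 + 16, so 288^240 ≡ 39·45·294·25 ≡ 180 (mod 331)
Right side y^r · r^s mod p:
281^2 = 78961 ≡ 183
281^4 ≡ 183^2 = 33489 ≡ 58
281^8 ≡ 58^2 = 3364 ≡ 54
281^16 ≡ 54^2 = 2916 ≡ 268
281^32 ≡ 268^2 = 71824 ≡ 328
281^64 ≡ 328^2 = 107584 ≡ 9
281^128 ≡ 9^2 = 81
250 = 128 + 64 + 32 + 16 + 8 + 2, so 281^250 ≡ 81·9·328·268·54·183 ≡ 223 (mod 331)
250^2 = 62500 ≡ 272
250^4 ≡ 272^2 = 73984 ≡ 171
250^8 ≡ 171^2 = 29241 ≡ 113
250^16 ≡ 113^2 = 12769 ≡ 191
250^32 ≡ 191^2 = 36481 ≡ 71
250^64 ≡ 71^2 = 5041 ≡ 76
250^128 ≡ 76^2 = 5776 ≡ 149
230 = 128 + 64 + 32 + 4 + 2, so 250^230 ≡ 149·76·71·171·272 ≡ 198 (mod 331)
223·198 = 44154 ≡ 131 (mod 331)
180 ≠ 131, so verification fails.

invalid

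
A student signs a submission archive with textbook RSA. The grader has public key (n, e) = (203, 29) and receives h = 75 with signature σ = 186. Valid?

σ^29 mod 203 = 128
128 ≠ 75, so verification fails.

no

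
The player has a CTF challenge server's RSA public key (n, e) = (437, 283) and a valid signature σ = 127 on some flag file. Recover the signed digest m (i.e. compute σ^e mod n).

376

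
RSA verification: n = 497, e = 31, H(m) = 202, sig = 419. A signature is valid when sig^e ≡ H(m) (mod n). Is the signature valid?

valid

Squares mod 497: sig^1≡419, sig^2≡120, sig^4≡484, sig^8≡169, sig^16≡232
31 = 16 + 8 + 4 + 2 + 1, so sig^31 ≡ 232·169·484·120·419 ≡ 202 (mod 497)
202 = H(m), so the signature checks out.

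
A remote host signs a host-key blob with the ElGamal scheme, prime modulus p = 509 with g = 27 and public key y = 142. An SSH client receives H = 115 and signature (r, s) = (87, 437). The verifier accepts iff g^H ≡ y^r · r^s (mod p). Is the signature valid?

Left side g^H mod p:
27^2 = 729 ≡ 220
27^4 ≡ 220^2 = 48400 ≡ 45
27^8 ≡ 45^2 = 2025 ≡ 498
27^16 ≡ 498^2 = 248004 ≡ 121
27^32 ≡ 121^2 = 14641 ≡ 389
27^64 ≡ 389^2 = 151321 ≡ 148
115 = 64 + 32 + 16 + 2 + 1, so 27^115 ≡ 148·389·121·220·27 ≡ 233 (mod 509)
Right side y^r · r^s mod p:
142^2 = 20164 ≡ 313
142^4 ≡ 313^2 = 97969 ≡ 241
142^8 ≡ 241^2 = 58081 ≡ 55
142^16 ≡ 55^2 = 3025 ≡ 480
142^32 ≡ 480^2 = 230400 ≡ 332
142^64 ≡ 332^2 = 110224 ≡ 280
87 = 64 + 16 + 4 + 2 + 1, so 142^87 ≡ 280·480·241·313·142 ≡ 124 (mod 509)
87^2 = 7569 ≡ 443
87^4 ≡ 443^2 = 196249 ≡ 284
87^8 ≡ 284^2 = 80656 ≡ 234
87^16 ≡ 234^2 = 54756 ≡ 293
87^32 ≡ 293^2 = 85849 ≡ 337
87^64 ≡ 337^2 = 113569 ≡ 62
87^128 ≡ 62^2 = 3844 ≡ 281
87^256 ≡ 281^2 = 78961 ≡ 66
437 = 256 + 128 + 32 + 16 + 4 + 1, so 87^437 ≡ 66·281·337·293·284·87 ≡ 58 (mod 509)
124·58 = 7192 ≡ 66 (mod 509)
233 ≠ 66, so verification fails.

invalid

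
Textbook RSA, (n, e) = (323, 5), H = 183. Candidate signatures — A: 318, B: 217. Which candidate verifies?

Candidate A: 318^2 = 101124 ≡ 25; 318^4 ≡ 25^2 = 625 ≡ 302; 5 = 4 + 1, so 318^5 ≡ 302·318 ≡ 105 (mod 323)
Candidate B: 217^2 = 47089 ≡ 254; 217^4 ≡ 254^2 = 64516 ≡ 239; 5 = 4 + 1, so 217^5 ≡ 239·217 ≡ 183 (mod 323)
  → matches H = 183

B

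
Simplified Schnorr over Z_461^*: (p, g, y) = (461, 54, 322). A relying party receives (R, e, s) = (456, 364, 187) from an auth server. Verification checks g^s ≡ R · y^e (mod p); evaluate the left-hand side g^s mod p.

17

54^2 = 2916 ≡ 150
54^4 ≡ 150^2 = 22500 ≡ 372
54^8 ≡ 372^2 = 138384 ≡ 84
54^16 ≡ 84^2 = 7056 ≡ 141
54^32 ≡ 141^2 = 19881 ≡ 58
54^64 ≡ 58^2 = 3364 ≡ 137
54^128 ≡ 137^2 = 18769 ≡ 329
187 = 128 + 32 + 16 + 8 + 2 + 1, so 54^187 ≡ 329·58·141·84·150·54 ≡ 17 (mod 461)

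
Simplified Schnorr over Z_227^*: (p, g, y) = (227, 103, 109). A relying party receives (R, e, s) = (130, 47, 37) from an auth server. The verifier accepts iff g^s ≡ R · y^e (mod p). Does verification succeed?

fails

g^s mod p:
103^2 = 10609 ≡ 167
103^4 ≡ 167^2 = 27889 ≡ 195
103^8 ≡ 195^2 = 38025 ≡ 116
103^16 ≡ 116^2 = 13456 ≡ 63
103^32 ≡ 63^2 = 3969 ≡ 110
37 = 32 + 4 + 1, so 103^37 ≡ 110·195·103 ≡ 186 (mod 227)
R · y^e mod p:
109^2 = 11881 ≡ 77
109^4 ≡ 77^2 = 5929 ≡ 27
109^8 ≡ 27^2 = 729 ≡ 48
109^16 ≡ 48^2 = 2304 ≡ 34
109^32 ≡ 34^2 = 1156 ≡ 21
47 = 32 + 8 + 4 + 2 + 1, so 109^47 ≡ 21·48·27·77·109 ≡ 144 (mod 227)
130·144 = 18720 ≡ 106 (mod 227)
186 ≠ 106; the check fails.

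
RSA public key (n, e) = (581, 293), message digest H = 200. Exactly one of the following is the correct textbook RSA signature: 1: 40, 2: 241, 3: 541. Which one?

Candidate 1: Squares mod 581: 40^1≡40, 40^2≡438, 40^4≡114, 40^8≡214, 40^16≡478, 40^32≡151, 40^64≡142, 40^128≡410, 40^256≡191; 293 = 256 + 32 + 4 + 1, so 40^293 ≡ 191·151·114·40 ≡ 381 (mod 581)
Candidate 2: Squares mod 581: 241^1≡241, 241^2≡562, 241^4≡361, 241^8≡177, 241^16≡536, 241^32≡282, 241^64≡508, 241^128≡100, 241^256≡123; 293 = 256 + 32 + 4 + 1, so 241^293 ≡ 123·282·361·241 ≡ 362 (mod 581)
Candidate 3: Squares mod 581: 541^1≡541, 541^2≡438, 541^4≡114, 541^8≡214, 541^16≡478, 541^32≡151, 541^64≡142, 541^128≡410, 541^256≡191; 293 = 256 + 32 + 4 + 1, so 541^293 ≡ 191·151·114·541 ≡ 200 (mod 581)
  → matches H = 200

3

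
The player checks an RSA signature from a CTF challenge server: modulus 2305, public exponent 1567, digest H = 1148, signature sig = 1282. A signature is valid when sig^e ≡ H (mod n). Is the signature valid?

sig^2 ≡ 1282^2 = 1643524 ≡ 59
sig^4 ≡ 59^2 = 3481 ≡ 1176
sig^8 ≡ 1176^2 = 1382976 ≡ 2281
sig^16 ≡ 2281^2 = 5202961 ≡ 576
sig^32 ≡ 576^2 = 331776 ≡ 2161
sig^64 ≡ 2161^2 = 4669921 ≡ 2296
sig^128 ≡ 2296^2 = 5271616 ≡ 81
sig^256 ≡ 81^2 = 6561 ≡ 1951
sig^512 ≡ 1951^2 = 3806401 ≡ 846
sig^1024 ≡ 846^2 = 715716 ≡ 1166
1567 = 1024 + 512 + 16 + 8 + 4 + 2 + 1, so sig^1567 ≡ 1166·846·576·2281·1176·59·1282 ≡ 1148 (mod 2305)
1148 = H, so the signature checks out.

valid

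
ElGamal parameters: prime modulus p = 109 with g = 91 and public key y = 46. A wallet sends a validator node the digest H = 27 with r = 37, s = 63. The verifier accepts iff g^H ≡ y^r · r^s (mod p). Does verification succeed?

Left side g^H mod p:
91^2 = 8281 ≡ 106
91^4 ≡ 106^2 = 11236 ≡ 9
91^8 ≡ 9^2 = 81
91^16 ≡ 81^2 = 6561 ≡ 21
27 = 16 + 8 + 2 + 1, so 91^27 ≡ 21·81·106·91 ≡ 76 (mod 109)
Right side y^r · r^s mod p:
46^2 = 2116 ≡ 45
46^4 ≡ 45^2 = 2025 ≡ 63
46^8 ≡ 63^2 = 3969 ≡ 45
46^16 ≡ 45^2 = 2025 ≡ 63
46^32 ≡ 63^2 = 3969 ≡ 45
37 = 32 + 4 + 1, so 46^37 ≡ 45·63·46 ≡ 46 (mod 109)
37^2 = 1369 ≡ 61
37^4 ≡ 61^2 = 3721 ≡ 15
37^8 ≡ 15^2 = 225 ≡ 7
37^16 ≡ 7^2 = 49
37^32 ≡ 49^2 = 2401 ≡ 3
63 = 32 + 16 + 8 + 4 + 2 + 1, so 37^63 ≡ 3·49·7·15·61·37 ≡ 68 (mod 109)
46·68 = 3128 ≡ 76 (mod 109)
76 ≡ 76 (mod 109), so the signature is genuine.

passes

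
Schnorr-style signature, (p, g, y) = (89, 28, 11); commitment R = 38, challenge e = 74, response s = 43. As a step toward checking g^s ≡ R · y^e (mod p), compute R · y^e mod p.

Squares mod 89: 11^1≡11, 11^2≡32, 11^4≡45, 11^8≡67, 11^16≡39, 11^32≡8, 11^64≡64
74 = 64 + 8 + 2, so 11^74 ≡ 64·67·32 ≡ 67 (mod 89)
R · y^e ≡ 38·67 = 2546 ≡ 54 (mod 89)

54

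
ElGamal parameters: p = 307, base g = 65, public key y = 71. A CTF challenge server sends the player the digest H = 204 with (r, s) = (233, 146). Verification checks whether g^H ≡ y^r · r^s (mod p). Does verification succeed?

passes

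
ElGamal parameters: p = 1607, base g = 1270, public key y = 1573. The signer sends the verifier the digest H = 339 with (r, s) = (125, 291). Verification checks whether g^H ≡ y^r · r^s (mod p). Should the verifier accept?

reject

Left side g^H mod p:
Squares mod 1607: 1270^1≡1270, 1270^2≡1079, 1270^4≡773, 1270^8≡1332, 1270^16≡96, 1270^32≡1181, 1270^64≡1492, 1270^128≡369, 1270^256≡1173
339 = 256 + 64 + 16 + 2 + 1, so 1270^339 ≡ 1173·1492·96·1079·1270 ≡ 1509 (mod 1607)
Right side y^r · r^s mod p:
Squares mod 1607: 1573^1≡1573, 1573^2≡1156, 1573^4≡919, 1573^8≡886, 1573^16≡780, 1573^32≡954, 1573^64≡554
125 = 64 + 32 + 16 + 8 + 4 + 1, so 1573^125 ≡ 554·954·780·886·919·1573 ≡ 1321 (mod 1607)
Squares mod 1607: 125^1≡125, 125^2≡1162, 125^4≡364, 125^8≡722, 125^16≡616, 125^32≡204, 125^64≡1441, 125^128≡237, 125^256≡1531
291 = 256 + 32 + 2 + 1, so 125^291 ≡ 1531·204·1162·125 ≡ 594 (mod 1607)
1321·594 = 784674 ≡ 458 (mod 1607)
1509 ≠ 458, so verification fails.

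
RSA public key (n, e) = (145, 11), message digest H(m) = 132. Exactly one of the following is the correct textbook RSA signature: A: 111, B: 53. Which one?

Candidate A: Squares mod 145: 111^1≡111, 111^2≡141, 111^4≡16, 111^8≡111; 11 = 8 + 2 + 1, so 111^11 ≡ 111·141·111 ≡ 16 (mod 145)
Candidate B: Squares mod 145: 53^1≡53, 53^2≡54, 53^4≡16, 53^8≡111; 11 = 8 + 2 + 1, so 53^11 ≡ 111·54·53 ≡ 132 (mod 145)
  → matches H(m) = 132

B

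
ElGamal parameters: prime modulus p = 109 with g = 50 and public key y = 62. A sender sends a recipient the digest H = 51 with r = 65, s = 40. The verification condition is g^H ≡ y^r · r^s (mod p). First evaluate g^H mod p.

50^2 = 2500 ≡ 102
50^4 ≡ 102^2 = 10404 ≡ 49
50^8 ≡ 49^2 = 2401 ≡ 3
50^16 ≡ 3^2 = 9
50^32 ≡ 9^2 = 81
51 = 32 + 16 + 2 + 1, so 50^51 ≡ 81·9·102·50 ≡ 19 (mod 109)

19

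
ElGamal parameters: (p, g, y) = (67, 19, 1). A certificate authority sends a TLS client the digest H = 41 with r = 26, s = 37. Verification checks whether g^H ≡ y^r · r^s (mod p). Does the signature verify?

Left side g^H mod p:
19^41 mod 67 = 36
Right side y^r · r^s mod p:
1^26 mod 67 = 1
26^37 mod 67 = 36
1·36 = 36 ≡ 36 (mod 67)
36 ≡ 36 (mod 67), so the signature is genuine.

verifies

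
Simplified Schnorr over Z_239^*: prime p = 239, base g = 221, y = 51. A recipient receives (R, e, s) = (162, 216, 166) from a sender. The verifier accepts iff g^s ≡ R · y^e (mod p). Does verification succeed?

g^s mod p:
221^2 = 48841 ≡ 85
221^4 ≡ 85^2 = 7225 ≡ 55
221^8 ≡ 55^2 = 3025 ≡ 157
221^16 ≡ 157^2 = 24649 ≡ 32
221^32 ≡ 32^2 = 1024 ≡ 68
221^64 ≡ 68^2 = 4624 ≡ 83
221^128 ≡ 83^2 = 6889 ≡ 197
166 = 128 + 32 + 4 + 2, so 221^166 ≡ 197·68·55·85 ≡ 174 (mod 239)
R · y^e mod p:
51^2 = 2601 ≡ 211
51^4 ≡ 211^2 = 44521 ≡ 67
51^8 ≡ 67^2 = 4489 ≡ 187
51^16 ≡ 187^2 = 34969 ≡ 75
51^32 ≡ 75^2 = 5625 ≡ 128
51^64 ≡ 128^2 = 16384 ≡ 132
51^128 ≡ 132^2 = 17424 ≡ 216
216 = 128 + 64 + 16 + 8, so 51^216 ≡ 216·132·75·187 ≡ 101 (mod 239)
162·101 = 16362 ≡ 110 (mod 239)
174 ≠ 110; the check fails.

fails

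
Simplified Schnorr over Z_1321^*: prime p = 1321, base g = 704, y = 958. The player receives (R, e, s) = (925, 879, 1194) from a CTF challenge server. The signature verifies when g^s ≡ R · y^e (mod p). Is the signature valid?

g^s mod p:
704^2 = 495616 ≡ 241
704^4 ≡ 241^2 = 58081 ≡ 1278
704^8 ≡ 1278^2 = 1633284 ≡ 528
704^16 ≡ 528^2 = 278784 ≡ 53
704^32 ≡ 53^2 = 2809 ≡ 167
704^64 ≡ 167^2 = 27889 ≡ 148
704^128 ≡ 148^2 = 21904 ≡ 768
704^256 ≡ 768^2 = 589824 ≡ 658
704^512 ≡ 658^2 = 432964 ≡ 997
704^1024 ≡ 997^2 = 994009 ≡ 617
1194 = 1024 + 128 + 32 + 8 + 2, so 704^1194 ≡ 617·768·167·528·241 ≡ 205 (mod 1321)
R · y^e mod p:
958^2 = 917764 ≡ 990
958^4 ≡ 990^2 = 980100 ≡ 1239
958^8 ≡ 1239^2 = 1535121 ≡ 119
958^16 ≡ 119^2 = 14161 ≡ 951
958^32 ≡ 951^2 = 904401 ≡ 837
958^64 ≡ 837^2 = 700569 ≡ 439
958^128 ≡ 439^2 = 192721 ≡ 1176
958^256 ≡ 1176^2 = 1382976 ≡ 1210
958^512 ≡ 1210^2 = 1464100 ≡ 432
879 = 512 + 256 + 64 + 32 + 8 + 4 + 2 + 1, so 958^879 ≡ 432·1210·439·837·119·1239·990·958 ≡ 1078 (mod 1321)
925·1078 = 997150 ≡ 1116 (mod 1321)
205 ≠ 1116; the check fails.

invalid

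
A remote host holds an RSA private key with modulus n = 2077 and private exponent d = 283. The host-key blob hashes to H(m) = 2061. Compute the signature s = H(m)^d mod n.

(H(m))^2 ≡ 2061^2 = 4247721 ≡ 256
(H(m))^4 ≡ 256^2 = 65536 ≡ 1149
(H(m))^8 ≡ 1149^2 = 1320201 ≡ 1306
(H(m))^16 ≡ 1306^2 = 1705636 ≡ 419
(H(m))^32 ≡ 419^2 = 175561 ≡ 1093
(H(m))^64 ≡ 1093^2 = 1194649 ≡ 374
(H(m))^128 ≡ 374^2 = 139876 ≡ 717
(H(m))^256 ≡ 717^2 = 514089 ≡ 1070
283 = 256 + 16 + 8 + 2 + 1, so (H(m))^283 ≡ 1070·419·1306·256·2061 ≡ 182 (mod 2077)

182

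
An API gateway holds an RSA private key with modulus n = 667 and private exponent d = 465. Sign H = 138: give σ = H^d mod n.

92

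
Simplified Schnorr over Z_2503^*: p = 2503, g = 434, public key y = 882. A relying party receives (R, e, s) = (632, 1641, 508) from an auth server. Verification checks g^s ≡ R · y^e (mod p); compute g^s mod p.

256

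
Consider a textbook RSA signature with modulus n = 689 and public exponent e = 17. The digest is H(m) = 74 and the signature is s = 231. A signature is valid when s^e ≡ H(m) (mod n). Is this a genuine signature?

s^2 ≡ 231^2 = 53361 ≡ 308
s^4 ≡ 308^2 = 94864 ≡ 471
s^8 ≡ 471^2 = 221841 ≡ 672
s^16 ≡ 672^2 = 451584 ≡ 289
17 = 16 + 1, so s^17 ≡ 289·231 ≡ 615 (mod 689)
s^17 mod 689 = 615, but H(m) = 74.

forged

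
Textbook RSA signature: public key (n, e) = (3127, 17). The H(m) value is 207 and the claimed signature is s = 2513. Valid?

no

Squares mod 3127: s^1≡2513, s^2≡1756, s^4≡314, s^8≡1659, s^16≡521
17 = 16 + 1, so s^17 ≡ 521·2513 ≡ 2187 (mod 3127)
The recovered value 2187 does not match the digest 207.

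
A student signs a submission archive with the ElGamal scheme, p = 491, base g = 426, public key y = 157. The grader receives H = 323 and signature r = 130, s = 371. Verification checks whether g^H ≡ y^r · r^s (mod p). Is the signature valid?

valid

Left side g^H mod p:
Squares mod 491: 426^1≡426, 426^2≡297, 426^4≡320, 426^8≡272, 426^16≡334, 426^32≡99, 426^64≡472, 426^128≡361, 426^256≡206
323 = 256 + 64 + 2 + 1, so 426^323 ≡ 206·472·297·426 ≡ 271 (mod 491)
Right side y^r · r^s mod p:
Squares mod 491: 157^1≡157, 157^2≡99, 157^4≡472, 157^8≡361, 157^16≡206, 157^32≡210, 157^64≡401, 157^128≡244
130 = 128 + 2, so 157^130 ≡ 244·99 ≡ 97 (mod 491)
Squares mod 491: 130^1≡130, 130^2≡206, 130^4≡210, 130^8≡401, 130^16≡244, 130^32≡125, 130^64≡404, 130^128≡204, 130^256≡372
371 = 256 + 64 + 32 + 16 + 2 + 1, so 130^371 ≡ 372·404·125·244·206·130 ≡ 347 (mod 491)
97·347 = 33659 ≡ 271 (mod 491)
271 ≡ 271 (mod 491), so the signature is genuine.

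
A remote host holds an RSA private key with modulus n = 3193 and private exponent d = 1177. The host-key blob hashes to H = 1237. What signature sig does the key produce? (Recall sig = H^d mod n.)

2370

H^2 ≡ 1237^2 = 1530169 ≡ 722
H^4 ≡ 722^2 = 521284 ≡ 825
H^8 ≡ 825^2 = 680625 ≡ 516
H^16 ≡ 516^2 = 266256 ≡ 1237
H^32 ≡ 1237^2 = 1530169 ≡ 722
H^64 ≡ 722^2 = 521284 ≡ 825
H^128 ≡ 825^2 = 680625 ≡ 516
H^256 ≡ 516^2 = 266256 ≡ 1237
H^512 ≡ 1237^2 = 1530169 ≡ 722
H^1024 ≡ 722^2 = 521284 ≡ 825
1177 = 1024 + 128 + 16 + 8 + 1, so H^1177 ≡ 825·516·1237·516·1237 ≡ 2370 (mod 3193)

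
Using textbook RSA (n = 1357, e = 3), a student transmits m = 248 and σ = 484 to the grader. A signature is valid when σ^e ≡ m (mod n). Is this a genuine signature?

Squares mod 1357: σ^1≡484, σ^2≡852
3 = 2 + 1, so σ^3 ≡ 852·484 ≡ 1197 (mod 1357)
1197 ≠ 248, so verification fails.

forged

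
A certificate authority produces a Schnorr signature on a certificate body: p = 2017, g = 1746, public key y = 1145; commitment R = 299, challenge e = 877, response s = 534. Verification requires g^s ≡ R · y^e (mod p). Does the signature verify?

g^s mod p:
Squares mod 2017: 1746^1≡1746, 1746^2≡829, 1746^4≡1461, 1746^8≡535, 1746^16≡1828, 1746^32≡1432, 1746^64≡1352, 1746^128≡502, 1746^256≡1896, 1746^512≡522
534 = 512 + 16 + 4 + 2, so 1746^534 ≡ 522·1828·1461·829 ≡ 147 (mod 2017)
R · y^e mod p:
Squares mod 2017: 1145^1≡1145, 1145^2≡1992, 1145^4≡625, 1145^8≡1344, 1145^16≡1121, 1145^32≡50, 1145^64≡483, 1145^128≡1334, 1145^256≡562, 1145^512≡1192
877 = 512 + 256 + 64 + 32 + 8 + 4 + 1, so 1145^877 ≡ 1192·562·483·50·1344·625·1145 ≡ 751 (mod 2017)
299·751 = 224549 ≡ 662 (mod 2017)
147 ≠ 662; the check fails.

does not verify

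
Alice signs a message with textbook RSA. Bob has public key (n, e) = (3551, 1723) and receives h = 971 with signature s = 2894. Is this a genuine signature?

forged

s^2 ≡ 2894^2 = 8375236 ≡ 1978
s^4 ≡ 1978^2 = 3912484 ≡ 2833
s^8 ≡ 2833^2 = 8025889 ≡ 629
s^16 ≡ 629^2 = 395641 ≡ 1480
s^32 ≡ 1480^2 = 2190400 ≡ 2984
s^64 ≡ 2984^2 = 8904256 ≡ 1899
s^128 ≡ 1899^2 = 3606201 ≡ 1936
s^256 ≡ 1936^2 = 3748096 ≡ 1791
s^512 ≡ 1791^2 = 3207681 ≡ 1128
s^1024 ≡ 1128^2 = 1272384 ≡ 1126
1723 = 1024 + 512 + 128 + 32 + 16 + 8 + 2 + 1, so s^1723 ≡ 1126·1128·1936·2984·1480·629·1978·2894 ≡ 2615 (mod 3551)
s^1723 mod 3551 = 2615, but h = 971.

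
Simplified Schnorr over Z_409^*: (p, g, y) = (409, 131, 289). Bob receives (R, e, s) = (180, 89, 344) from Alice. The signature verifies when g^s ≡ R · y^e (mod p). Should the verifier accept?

g^s mod p:
131^344 mod 409 = 184
R · y^e mod p:
289^89 mod 409 = 101
180·101 = 18180 ≡ 184 (mod 409)
184 ≡ 184 (mod 409); signature holds.

accept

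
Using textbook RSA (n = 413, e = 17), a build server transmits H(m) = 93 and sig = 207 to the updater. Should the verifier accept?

accept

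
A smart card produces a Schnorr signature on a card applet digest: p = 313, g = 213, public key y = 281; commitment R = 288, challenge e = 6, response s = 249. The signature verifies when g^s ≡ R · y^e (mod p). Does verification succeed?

passes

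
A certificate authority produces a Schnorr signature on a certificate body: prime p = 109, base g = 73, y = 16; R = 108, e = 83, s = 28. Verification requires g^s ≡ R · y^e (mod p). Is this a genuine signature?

g^s mod p:
73^2 = 5329 ≡ 97
73^4 ≡ 97^2 = 9409 ≡ 35
73^8 ≡ 35^2 = 1225 ≡ 26
73^16 ≡ 26^2 = 676 ≡ 22
28 = 16 + 8 + 4, so 73^28 ≡ 22·26·35 ≡ 73 (mod 109)
R · y^e mod p:
16^2 = 256 ≡ 38
16^4 ≡ 38^2 = 1444 ≡ 27
16^8 ≡ 27^2 = 729 ≡ 75
16^16 ≡ 75^2 = 5625 ≡ 66
16^32 ≡ 66^2 = 4356 ≡ 105
16^64 ≡ 105^2 = 11025 ≡ 16
83 = 64 + 16 + 2 + 1, so 16^83 ≡ 16·66·38·16 ≡ 38 (mod 109)
108·38 = 4104 ≡ 71 (mod 109)
73 ≠ 71; the check fails.

forged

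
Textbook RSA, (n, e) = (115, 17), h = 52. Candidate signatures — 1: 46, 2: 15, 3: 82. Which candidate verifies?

3

Candidate 1: Squares mod 115: 46^1≡46, 46^2≡46, 46^4≡46, 46^8≡46, 46^16≡46; 17 = 16 + 1, so 46^17 ≡ 46·46 ≡ 46 (mod 115)
Candidate 2: Squares mod 115: 15^1≡15, 15^2≡110, 15^4≡25, 15^8≡50, 15^16≡85; 17 = 16 + 1, so 15^17 ≡ 85·15 ≡ 10 (mod 115)
Candidate 3: Squares mod 115: 82^1≡82, 82^2≡54, 82^4≡41, 82^8≡71, 82^16≡96; 17 = 16 + 1, so 82^17 ≡ 96·82 ≡ 52 (mod 115)
  → matches h = 52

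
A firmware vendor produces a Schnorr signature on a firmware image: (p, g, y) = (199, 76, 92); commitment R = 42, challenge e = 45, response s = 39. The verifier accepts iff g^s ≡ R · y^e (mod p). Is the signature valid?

invalid

g^s mod p:
Squares mod 199: 76^1≡76, 76^2≡5, 76^4≡25, 76^8≡28, 76^16≡187, 76^32≡144
39 = 32 + 4 + 2 + 1, so 76^39 ≡ 144·25·5·76 ≡ 74 (mod 199)
R · y^e mod p:
Squares mod 199: 92^1≡92, 92^2≡106, 92^4≡92, 92^8≡106, 92^16≡92, 92^32≡106
45 = 32 + 8 + 4 + 1, so 92^45 ≡ 106·106·92·92 ≡ 1 (mod 199)
42·1 = 42 ≡ 42 (mod 199)
74 ≠ 42; the check fails.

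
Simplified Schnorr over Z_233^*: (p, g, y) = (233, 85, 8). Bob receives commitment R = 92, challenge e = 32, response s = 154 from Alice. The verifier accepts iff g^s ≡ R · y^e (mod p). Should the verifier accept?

accept

g^s mod p:
85^154 mod 233 = 38
R · y^e mod p:
8^32 mod 233 = 46
92·46 = 4232 ≡ 38 (mod 233)
38 ≡ 38 (mod 233); signature holds.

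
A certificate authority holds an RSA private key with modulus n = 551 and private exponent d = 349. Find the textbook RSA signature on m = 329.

142

m^2 ≡ 329^2 = 108241 ≡ 245
m^4 ≡ 245^2 = 60025 ≡ 517
m^8 ≡ 517^2 = 267289 ≡ 54
m^16 ≡ 54^2 = 2916 ≡ 161
m^32 ≡ 161^2 = 25921 ≡ 24
m^64 ≡ 24^2 = 576 ≡ 25
m^128 ≡ 25^2 = 625 ≡ 74
m^256 ≡ 74^2 = 5476 ≡ 517
349 = 256 + 64 + 16 + 8 + 4 + 1, so m^349 ≡ 517·25·161·54·517·329 ≡ 142 (mod 551)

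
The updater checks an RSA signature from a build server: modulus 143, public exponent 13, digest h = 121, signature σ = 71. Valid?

no

Squares mod 143: σ^1≡71, σ^2≡36, σ^4≡9, σ^8≡81
13 = 8 + 4 + 1, so σ^13 ≡ 81·9·71 ≡ 136 (mod 143)
The recovered value 136 does not match the digest 121.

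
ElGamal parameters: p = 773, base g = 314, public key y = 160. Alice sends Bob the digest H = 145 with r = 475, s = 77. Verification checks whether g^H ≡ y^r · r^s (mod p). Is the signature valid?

Left side g^H mod p:
Squares mod 773: 314^1≡314, 314^2≡425, 314^4≡516, 314^8≡344, 314^16≡67, 314^32≡624, 314^64≡557, 314^128≡276
145 = 128 + 16 + 1, so 314^145 ≡ 276·67·314 ≡ 485 (mod 773)
Right side y^r · r^s mod p:
Squares mod 773: 160^1≡160, 160^2≡91, 160^4≡551, 160^8≡585, 160^16≡559, 160^32≡189, 160^64≡163, 160^128≡287, 160^256≡431
475 = 256 + 128 + 64 + 16 + 8 + 2 + 1, so 160^475 ≡ 431·287·163·559·585·91·160 ≡ 458 (mod 773)
Squares mod 773: 475^1≡475, 475^2≡682, 475^4≡551, 475^8≡585, 475^16≡559, 475^32≡189, 475^64≡163
77 = 64 + 8 + 4 + 1, so 475^77 ≡ 163·585·551·475 ≡ 23 (mod 773)
458·23 = 10534 ≡ 485 (mod 773)
485 ≡ 485 (mod 773), so the signature is genuine.

valid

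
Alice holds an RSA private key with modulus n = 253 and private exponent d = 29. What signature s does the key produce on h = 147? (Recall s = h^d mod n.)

h^2 ≡ 147^2 = 21609 ≡ 104
h^4 ≡ 104^2 = 10816 ≡ 190
h^8 ≡ 190^2 = 36100 ≡ 174
h^16 ≡ 174^2 = 30276 ≡ 169
29 = 16 + 8 + 4 + 1, so h^29 ≡ 169·174·190·147 ≡ 234 (mod 253)

234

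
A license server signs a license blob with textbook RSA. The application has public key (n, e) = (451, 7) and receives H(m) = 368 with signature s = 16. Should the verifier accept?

reject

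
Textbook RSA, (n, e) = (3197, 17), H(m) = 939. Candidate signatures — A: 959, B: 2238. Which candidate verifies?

B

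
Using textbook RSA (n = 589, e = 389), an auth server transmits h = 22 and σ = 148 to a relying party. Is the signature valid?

valid

σ^2 ≡ 148^2 = 21904 ≡ 111
σ^4 ≡ 111^2 = 12321 ≡ 541
σ^8 ≡ 541^2 = 292681 ≡ 537
σ^16 ≡ 537^2 = 288369 ≡ 348
σ^32 ≡ 348^2 = 121104 ≡ 359
σ^64 ≡ 359^2 = 128881 ≡ 479
σ^128 ≡ 479^2 = 229441 ≡ 320
σ^256 ≡ 320^2 = 102400 ≡ 503
389 = 256 + 128 + 4 + 1, so σ^389 ≡ 503·320·541·148 ≡ 22 (mod 589)
22 = h, so the signature checks out.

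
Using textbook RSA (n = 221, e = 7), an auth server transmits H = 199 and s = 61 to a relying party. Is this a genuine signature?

forged

s^2 ≡ 61^2 = 3721 ≡ 185
s^4 ≡ 185^2 = 34225 ≡ 191
7 = 4 + 2 + 1, so s^7 ≡ 191·185·61 ≡ 22 (mod 221)
s^7 mod 221 = 22, but H = 199.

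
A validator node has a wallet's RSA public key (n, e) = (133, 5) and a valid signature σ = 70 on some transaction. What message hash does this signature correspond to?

σ^2 ≡ 70^2 = 4900 ≡ 112
σ^4 ≡ 112^2 = 12544 ≡ 42
5 = 4 + 1, so σ^5 ≡ 42·70 ≡ 14 (mod 133)

14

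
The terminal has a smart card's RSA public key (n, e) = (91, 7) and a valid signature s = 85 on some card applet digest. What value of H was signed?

71

Squares mod 91: s^1≡85, s^2≡36, s^4≡22
7 = 4 + 2 + 1, so s^7 ≡ 22·36·85 ≡ 71 (mod 91)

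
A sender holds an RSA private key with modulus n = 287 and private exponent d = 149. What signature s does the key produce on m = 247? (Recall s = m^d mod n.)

m^2 ≡ 247^2 = 61009 ≡ 165
m^4 ≡ 165^2 = 27225 ≡ 247
m^8 ≡ 247^2 = 61009 ≡ 165
m^16 ≡ 165^2 = 27225 ≡ 247
m^32 ≡ 247^2 = 61009 ≡ 165
m^64 ≡ 165^2 = 27225 ≡ 247
m^128 ≡ 247^2 = 61009 ≡ 165
149 = 128 + 16 + 4 + 1, so m^149 ≡ 165·247·247·247 ≡ 165 (mod 287)

165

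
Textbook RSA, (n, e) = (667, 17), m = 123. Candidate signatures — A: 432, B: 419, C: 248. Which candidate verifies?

C

Candidate A: 432^17 mod 667 = 491
Candidate B: 419^17 mod 667 = 544
Candidate C: 248^17 mod 667 = 123
  → matches m = 123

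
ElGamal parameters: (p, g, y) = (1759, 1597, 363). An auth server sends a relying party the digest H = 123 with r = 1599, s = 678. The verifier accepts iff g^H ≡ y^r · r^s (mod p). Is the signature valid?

valid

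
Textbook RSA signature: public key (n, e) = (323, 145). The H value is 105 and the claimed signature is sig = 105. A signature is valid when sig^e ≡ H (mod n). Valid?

sig^2 ≡ 105^2 = 11025 ≡ 43
sig^4 ≡ 43^2 = 1849 ≡ 234
sig^8 ≡ 234^2 = 54756 ≡ 169
sig^16 ≡ 169^2 = 28561 ≡ 137
sig^32 ≡ 137^2 = 18769 ≡ 35
sig^64 ≡ 35^2 = 1225 ≡ 256
sig^128 ≡ 256^2 = 65536 ≡ 290
145 = 128 + 16 + 1, so sig^145 ≡ 290·137·105 ≡ 105 (mod 323)
105 = H, so the signature checks out.

yes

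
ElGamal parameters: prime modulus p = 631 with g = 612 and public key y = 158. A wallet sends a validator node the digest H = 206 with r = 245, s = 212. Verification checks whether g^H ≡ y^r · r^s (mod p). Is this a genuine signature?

forged

Left side g^H mod p:
Squares mod 631: 612^1≡612, 612^2≡361, 612^4≡335, 612^8≡538, 612^16≡446, 612^32≡151, 612^64≡85, 612^128≡284
206 = 128 + 64 + 8 + 4 + 2, so 612^206 ≡ 284·85·538·335·361 ≡ 111 (mod 631)
Right side y^r · r^s mod p:
Squares mod 631: 158^1≡158, 158^2≡355, 158^4≡456, 158^8≡337, 158^16≡620, 158^32≡121, 158^64≡128, 158^128≡609
245 = 128 + 64 + 32 + 16 + 4 + 1, so 158^245 ≡ 609·128·121·620·456·158 ≡ 32 (mod 631)
Squares mod 631: 245^1≡245, 245^2≡80, 245^4≡90, 245^8≡528, 245^16≡513, 245^32≡42, 245^64≡502, 245^128≡235
212 = 128 + 64 + 16 + 4, so 245^212 ≡ 235·502·513·90 ≡ 266 (mod 631)
32·266 = 8512 ≡ 309 (mod 631)
111 ≠ 309, so verification fails.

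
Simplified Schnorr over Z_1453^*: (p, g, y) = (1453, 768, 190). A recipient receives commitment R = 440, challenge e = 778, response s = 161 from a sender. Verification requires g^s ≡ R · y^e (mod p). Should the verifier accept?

g^s mod p:
768^2 = 589824 ≡ 1359
768^4 ≡ 1359^2 = 1846881 ≡ 118
768^8 ≡ 118^2 = 13924 ≡ 847
768^16 ≡ 847^2 = 717409 ≡ 1080
768^32 ≡ 1080^2 = 1166400 ≡ 1094
768^64 ≡ 1094^2 = 1196836 ≡ 1017
768^128 ≡ 1017^2 = 1034289 ≡ 1206
161 = 128 + 32 + 1, so 768^161 ≡ 1206·1094·768 ≡ 207 (mod 1453)
R · y^e mod p:
190^2 = 36100 ≡ 1228
190^4 ≡ 1228^2 = 1507984 ≡ 1223
190^8 ≡ 1223^2 = 1495729 ≡ 592
190^16 ≡ 592^2 = 350464 ≡ 291
190^32 ≡ 291^2 = 84681 ≡ 407
190^64 ≡ 407^2 = 165649 ≡ 7
190^128 ≡ 7^2 = 49
190^256 ≡ 49^2 = 2401 ≡ 948
190^512 ≡ 948^2 = 898704 ≡ 750
778 = 512 + 256 + 8 + 2, so 190^778 ≡ 750·948·592·1228 ≡ 334 (mod 1453)
440·334 = 146960 ≡ 207 (mod 1453)
207 ≡ 207 (mod 1453); signature holds.

accept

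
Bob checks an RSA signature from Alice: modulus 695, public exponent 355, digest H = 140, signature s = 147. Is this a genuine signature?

forged

s^2 ≡ 147^2 = 21609 ≡ 64
s^4 ≡ 64^2 = 4096 ≡ 621
s^8 ≡ 621^2 = 385641 ≡ 611
s^16 ≡ 611^2 = 373321 ≡ 106
s^32 ≡ 106^2 = 11236 ≡ 116
s^64 ≡ 116^2 = 13456 ≡ 251
s^128 ≡ 251^2 = 63001 ≡ 451
s^256 ≡ 451^2 = 203401 ≡ 461
355 = 256 + 64 + 32 + 2 + 1, so s^355 ≡ 461·251·116·64·147 ≡ 233 (mod 695)
233 ≠ 140, so verification fails.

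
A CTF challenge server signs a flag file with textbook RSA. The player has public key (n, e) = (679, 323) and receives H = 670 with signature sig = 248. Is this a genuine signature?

Squares mod 679: sig^1≡248, sig^2≡394, sig^4≡424, sig^8≡520, sig^16≡158, sig^32≡520, sig^64≡158, sig^128≡520, sig^256≡158
323 = 256 + 64 + 2 + 1, so sig^323 ≡ 158·158·394·248 ≡ 670 (mod 679)
670 = H, so the signature checks out.

genuine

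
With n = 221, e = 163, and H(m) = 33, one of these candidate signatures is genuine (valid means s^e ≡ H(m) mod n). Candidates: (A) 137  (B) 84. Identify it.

B

Candidate A: Squares mod 221: 137^1≡137, 137^2≡205, 137^4≡35, 137^8≡120, 137^16≡35, 137^32≡120, 137^64≡35, 137^128≡120; 163 = 128 + 32 + 2 + 1, so 137^163 ≡ 120·120·205·137 ≡ 188 (mod 221)
Candidate B: Squares mod 221: 84^1≡84, 84^2≡205, 84^4≡35, 84^8≡120, 84^16≡35, 84^32≡120, 84^64≡35, 84^128≡120; 163 = 128 + 32 + 2 + 1, so 84^163 ≡ 120·120·205·84 ≡ 33 (mod 221)
  → matches H(m) = 33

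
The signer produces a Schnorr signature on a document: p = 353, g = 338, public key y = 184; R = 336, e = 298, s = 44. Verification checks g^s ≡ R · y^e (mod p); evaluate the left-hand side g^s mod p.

338^2 = 114244 ≡ 225
338^4 ≡ 225^2 = 50625 ≡ 146
338^8 ≡ 146^2 = 21316 ≡ 136
338^16 ≡ 136^2 = 18496 ≡ 140
338^32 ≡ 140^2 = 19600 ≡ 185
44 = 32 + 8 + 4, so 338^44 ≡ 185·136·146 ≡ 42 (mod 353)

42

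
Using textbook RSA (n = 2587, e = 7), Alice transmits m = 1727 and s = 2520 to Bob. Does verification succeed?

fails

Squares mod 2587: s^1≡2520, s^2≡1902, s^4≡978
7 = 4 + 2 + 1, so s^7 ≡ 978·1902·2520 ≡ 860 (mod 2587)
860 ≠ 1727, so verification fails.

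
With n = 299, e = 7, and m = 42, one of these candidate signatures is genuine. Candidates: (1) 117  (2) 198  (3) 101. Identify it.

2

Candidate 1: Squares mod 299: 117^1≡117, 117^2≡234, 117^4≡39; 7 = 4 + 2 + 1, so 117^7 ≡ 39·234·117 ≡ 13 (mod 299)
Candidate 2: Squares mod 299: 198^1≡198, 198^2≡35, 198^4≡29; 7 = 4 + 2 + 1, so 198^7 ≡ 29·35·198 ≡ 42 (mod 299)
  → matches m = 42
Candidate 3: Squares mod 299: 101^1≡101, 101^2≡35, 101^4≡29; 7 = 4 + 2 + 1, so 101^7 ≡ 29·35·101 ≡ 257 (mod 299)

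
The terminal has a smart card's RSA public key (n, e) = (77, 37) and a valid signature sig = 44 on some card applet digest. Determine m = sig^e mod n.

sig^2 ≡ 44^2 = 1936 ≡ 11
sig^4 ≡ 11^2 = 121 ≡ 44
sig^8 ≡ 44^2 = 1936 ≡ 11
sig^16 ≡ 11^2 = 121 ≡ 44
sig^32 ≡ 44^2 = 1936 ≡ 11
37 = 32 + 4 + 1, so sig^37 ≡ 11·44·44 ≡ 44 (mod 77)

44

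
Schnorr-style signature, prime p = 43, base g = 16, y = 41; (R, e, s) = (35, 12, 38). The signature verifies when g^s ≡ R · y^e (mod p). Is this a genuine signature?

g^s mod p:
16^38 mod 43 = 11
R · y^e mod p:
41^12 mod 43 = 11
35·11 = 385 ≡ 41 (mod 43)
11 ≠ 41; the check fails.

forged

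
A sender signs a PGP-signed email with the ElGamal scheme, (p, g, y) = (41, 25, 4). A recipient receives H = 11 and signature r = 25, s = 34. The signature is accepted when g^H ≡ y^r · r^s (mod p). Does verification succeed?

fails

Left side g^H mod p:
25^2 = 625 ≡ 10
25^4 ≡ 10^2 = 100 ≡ 18
25^8 ≡ 18^2 = 324 ≡ 37
11 = 8 + 2 + 1, so 25^11 ≡ 37·10·25 ≡ 25 (mod 41)
Right side y^r · r^s mod p:
4^2 = 16
4^4 ≡ 16^2 = 256 ≡ 10
4^8 ≡ 10^2 = 100 ≡ 18
4^16 ≡ 18^2 = 324 ≡ 37
25 = 16 + 8 + 1, so 4^25 ≡ 37·18·4 ≡ 40 (mod 41)
25^2 = 625 ≡ 10
25^4 ≡ 10^2 = 100 ≡ 18
25^8 ≡ 18^2 = 324 ≡ 37
25^16 ≡ 37^2 = 1369 ≡ 16
25^32 ≡ 16^2 = 256 ≡ 10
34 = 32 + 2, so 25^34 ≡ 10·10 ≡ 18 (mod 41)
40·18 = 720 ≡ 23 (mod 41)
25 ≠ 23, so verification fails.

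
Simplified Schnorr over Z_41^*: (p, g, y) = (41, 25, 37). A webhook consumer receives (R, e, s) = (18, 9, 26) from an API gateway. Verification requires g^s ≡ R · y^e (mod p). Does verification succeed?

passes

g^s mod p:
25^2 = 625 ≡ 10
25^4 ≡ 10^2 = 100 ≡ 18
25^8 ≡ 18^2 = 324 ≡ 37
25^16 ≡ 37^2 = 1369 ≡ 16
26 = 16 + 8 + 2, so 25^26 ≡ 16·37·10 ≡ 16 (mod 41)
R · y^e mod p:
37^2 = 1369 ≡ 16
37^4 ≡ 16^2 = 256 ≡ 10
37^8 ≡ 10^2 = 100 ≡ 18
9 = 8 + 1, so 37^9 ≡ 18·37 ≡ 10 (mod 41)
18·10 = 180 ≡ 16 (mod 41)
16 ≡ 16 (mod 41); signature holds.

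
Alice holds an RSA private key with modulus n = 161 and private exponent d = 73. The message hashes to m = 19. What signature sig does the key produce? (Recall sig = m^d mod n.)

61

Squares mod 161: m^1≡19, m^2≡39, m^4≡72, m^8≡32, m^16≡58, m^32≡144, m^64≡128
73 = 64 + 8 + 1, so m^73 ≡ 128·32·19 ≡ 61 (mod 161)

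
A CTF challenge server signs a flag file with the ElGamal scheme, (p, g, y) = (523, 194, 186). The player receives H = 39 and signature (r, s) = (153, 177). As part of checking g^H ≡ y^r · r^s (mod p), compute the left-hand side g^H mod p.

194^2 = 37636 ≡ 503
194^4 ≡ 503^2 = 253009 ≡ 400
194^8 ≡ 400^2 = 160000 ≡ 485
194^16 ≡ 485^2 = 235225 ≡ 398
194^32 ≡ 398^2 = 158404 ≡ 458
39 = 32 + 4 + 2 + 1, so 194^39 ≡ 458·400·503·194 ≡ 99 (mod 523)

99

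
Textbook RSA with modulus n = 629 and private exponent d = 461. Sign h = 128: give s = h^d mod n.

Squares mod 629: h^1≡128, h^2≡30, h^4≡271, h^8≡477, h^16≡460, h^32≡256, h^64≡120, h^128≡562, h^256≡86
461 = 256 + 128 + 64 + 8 + 4 + 1, so h^461 ≡ 86·562·120·477·271·128 ≡ 42 (mod 629)

42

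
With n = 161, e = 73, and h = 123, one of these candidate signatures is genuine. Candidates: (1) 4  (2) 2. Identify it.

Candidate 1: 4^2 = 16; 4^4 ≡ 16^2 = 256 ≡ 95; 4^8 ≡ 95^2 = 9025 ≡ 9; 4^16 ≡ 9^2 = 81; 4^32 ≡ 81^2 = 6561 ≡ 121; 4^64 ≡ 121^2 = 14641 ≡ 151; 73 = 64 + 8 + 1, so 4^73 ≡ 151·9·4 ≡ 123 (mod 161)
  → matches h = 123
Candidate 2: 2^2 = 4; 2^4 ≡ 4^2 = 16; 2^8 ≡ 16^2 = 256 ≡ 95; 2^16 ≡ 95^2 = 9025 ≡ 9; 2^32 ≡ 9^2 = 81; 2^64 ≡ 81^2 = 6561 ≡ 121; 73 = 64 + 8 + 1, so 2^73 ≡ 121·95·2 ≡ 128 (mod 161)

1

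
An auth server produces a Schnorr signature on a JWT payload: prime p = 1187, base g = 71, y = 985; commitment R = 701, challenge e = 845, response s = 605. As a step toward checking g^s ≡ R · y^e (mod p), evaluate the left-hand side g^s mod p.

413

71^2 = 5041 ≡ 293
71^4 ≡ 293^2 = 85849 ≡ 385
71^8 ≡ 385^2 = 148225 ≡ 1037
71^16 ≡ 1037^2 = 1075369 ≡ 1134
71^32 ≡ 1134^2 = 1285956 ≡ 435
71^64 ≡ 435^2 = 189225 ≡ 492
71^128 ≡ 492^2 = 242064 ≡ 1103
71^256 ≡ 1103^2 = 1216609 ≡ 1121
71^512 ≡ 1121^2 = 1256641 ≡ 795
605 = 512 + 64 + 16 + 8 + 4 + 1, so 71^605 ≡ 795·492·1134·1037·385·71 ≡ 413 (mod 1187)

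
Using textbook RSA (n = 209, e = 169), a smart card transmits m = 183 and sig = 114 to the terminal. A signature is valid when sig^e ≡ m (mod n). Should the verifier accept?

sig^2 ≡ 114^2 = 12996 ≡ 38
sig^4 ≡ 38^2 = 1444 ≡ 190
sig^8 ≡ 190^2 = 36100 ≡ 152
sig^16 ≡ 152^2 = 23104 ≡ 114
sig^32 ≡ 114^2 = 12996 ≡ 38
sig^64 ≡ 38^2 = 1444 ≡ 190
sig^128 ≡ 190^2 = 36100 ≡ 152
169 = 128 + 32 + 8 + 1, so sig^169 ≡ 152·38·152·114 ≡ 190 (mod 209)
sig^169 mod 209 = 190, but m = 183.

reject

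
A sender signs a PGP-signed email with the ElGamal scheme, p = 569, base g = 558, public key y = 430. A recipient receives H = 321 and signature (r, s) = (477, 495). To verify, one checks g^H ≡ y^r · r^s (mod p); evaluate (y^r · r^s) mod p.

Squares mod 569: 430^1≡430, 430^2≡544, 430^4≡56, 430^8≡291, 430^16≡469, 430^32≡327, 430^64≡526, 430^128≡142, 430^256≡249
477 = 256 + 128 + 64 + 16 + 8 + 4 + 1, so 430^477 ≡ 249·142·526·469·291·56·430 ≡ 355 (mod 569)
Squares mod 569: 477^1≡477, 477^2≡498, 477^4≡489, 477^8≡141, 477^16≡535, 477^32≡18, 477^64≡324, 477^128≡280, 477^256≡447
495 = 256 + 128 + 64 + 32 + 8 + 4 + 2 + 1, so 477^495 ≡ 447·280·324·18·141·489·498·477 ≡ 509 (mod 569)
y^r · r^s ≡ 355·509 = 180695 ≡ 322 (mod 569)

322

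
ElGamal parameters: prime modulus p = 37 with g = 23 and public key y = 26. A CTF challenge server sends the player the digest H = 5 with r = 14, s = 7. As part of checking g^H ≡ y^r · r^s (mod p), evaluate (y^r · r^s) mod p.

8

26^2 = 676 ≡ 10
26^4 ≡ 10^2 = 100 ≡ 26
26^8 ≡ 26^2 = 676 ≡ 10
14 = 8 + 4 + 2, so 26^14 ≡ 10·26·10 ≡ 10 (mod 37)
14^2 = 196 ≡ 11
14^4 ≡ 11^2 = 121 ≡ 10
7 = 4 + 2 + 1, so 14^7 ≡ 10·11·14 ≡ 23 (mod 37)
y^r · r^s ≡ 10·23 = 230 ≡ 8 (mod 37)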